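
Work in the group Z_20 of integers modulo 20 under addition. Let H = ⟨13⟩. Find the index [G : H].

1

|⟨13⟩| = 20 and |G| = 20.
By Lagrange, [G : H] = |G|/|H| = 20/20 = 1.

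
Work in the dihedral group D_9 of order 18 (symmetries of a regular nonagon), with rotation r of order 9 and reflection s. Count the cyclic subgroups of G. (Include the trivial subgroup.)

12

Each element a generates a cyclic subgroup ⟨a⟩; distinct elements may generate the same one (a cyclic group of order d has φ(d) generators).
Cyclic subgroups by order — order 1: 1; order 2: 9; order 3: 1; order 9: 1.
Total: 12.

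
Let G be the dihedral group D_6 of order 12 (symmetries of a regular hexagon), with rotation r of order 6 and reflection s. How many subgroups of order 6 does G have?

3

|G| = 12 and 6 | 12, so subgroups of order 6 are possible by Lagrange.
The subgroups of order 6 are: {e, r, r^2, r^3, r^4, r^5}; {e, r^2, r^4, s, r^2s, r^4s}; {e, r^2, r^4, rs, r^3s, r^5s}.
So G has 3 subgroups of order 6.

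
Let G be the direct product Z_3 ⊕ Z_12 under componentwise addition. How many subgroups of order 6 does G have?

4

|G| = 36 and 6 | 36, so subgroups of order 6 are possible by Lagrange.
The subgroups of order 6 are: {(0,0), (0,2), (0,4), (0,6), (0,8), (0,10)}; {(0,0), (0,6), (1,0), (1,6), (2,0), (2,6)}; {(0,0), (0,6), (1,4), (1,10), (2,2), (2,8)}; {(0,0), (0,6), (1,2), (1,8), (2,4), (2,10)}.
So G has 4 subgroups of order 6.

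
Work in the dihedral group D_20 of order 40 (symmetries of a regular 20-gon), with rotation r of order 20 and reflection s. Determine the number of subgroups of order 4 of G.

|G| = 40 and 4 | 40, so subgroups of order 4 are possible by Lagrange.
The subgroups of order 4 are: {e, r^10, s, r^10s}; {e, r^10, rs, r^11s}; {e, r^10, r^2s, r^12s}; {e, r^10, r^3s, r^13s}; … (11 in all).
So G has 11 subgroups of order 4.

11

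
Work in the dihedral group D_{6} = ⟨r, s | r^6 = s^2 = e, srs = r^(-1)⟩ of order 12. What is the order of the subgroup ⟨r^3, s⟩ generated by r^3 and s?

4

|⟨r^3⟩| = 2 and |⟨s⟩| = 2, so |H| is a multiple of lcm(2, 2) = 2 and divides |G| = 12.
Closing under the operation: H = {e, r^3, s, r^3s}, so |H| = 4.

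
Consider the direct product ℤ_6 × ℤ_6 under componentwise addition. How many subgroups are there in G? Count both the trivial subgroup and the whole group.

30

|G| = 36, so by Lagrange every subgroup order divides 36. Divisors: 1, 2, 3, 4, 6, 9, 12, 18, 36.
Subgroups by order — order 1: 1; order 2: 3; order 3: 4; order 4: 1; order 6: 12; order 9: 1; order 12: 4; order 18: 3; order 36: 1.
Total: 1 + 3 + 4 + 1 + 12 + 1 + 4 + 3 + 1 = 30.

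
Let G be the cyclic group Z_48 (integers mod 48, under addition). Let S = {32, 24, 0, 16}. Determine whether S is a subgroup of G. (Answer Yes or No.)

No

Closure fails: 16 + 24 = 40 ∉ S. So S is not a subgroup.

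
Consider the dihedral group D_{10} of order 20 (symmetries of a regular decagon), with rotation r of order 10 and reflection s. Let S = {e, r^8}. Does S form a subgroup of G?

r^8 ∈ S but its inverse r^2 ∉ S, so S is not a subgroup.

No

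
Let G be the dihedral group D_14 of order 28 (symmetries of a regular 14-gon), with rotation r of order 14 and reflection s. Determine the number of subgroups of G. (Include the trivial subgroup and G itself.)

|G| = 28, so by Lagrange every subgroup order divides 28. Divisors: 1, 2, 4, 7, 14, 28.
Subgroups by order — order 1: 1; order 2: 15; order 4: 7; order 7: 1; order 14: 3; order 28: 1.
Total: 1 + 15 + 7 + 1 + 3 + 1 = 28.

28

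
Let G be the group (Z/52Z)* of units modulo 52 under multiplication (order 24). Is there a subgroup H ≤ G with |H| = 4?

Yes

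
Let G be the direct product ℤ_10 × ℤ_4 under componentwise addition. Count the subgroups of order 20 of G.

|G| = 40 and 20 | 40, so subgroups of order 20 are possible by Lagrange.
The subgroups of order 20 are: {(0,0), (0,1), (0,2), (0,3), (2,0), (2,1), (2,2), (2,3), (4,0), (4,1), (4,2), (4,3), (6,0), (6,1), (6,2), (6,3), (8,0), (8,1), (8,2), (8,3)}; {(0,0), (0,2), (1,0), (1,2), (2,0), (2,2), (3,0), (3,2), (4,0), (4,2), (5,0), (5,2), (6,0), (6,2), (7,0), (7,2), (8,0), (8,2), (9,0), (9,2)}; {(0,0), (0,2), (1,1), (1,3), (2,0), (2,2), (3,1), (3,3), (4,0), (4,2), (5,1), (5,3), (6,0), (6,2), (7,1), (7,3), (8,0), (8,2), (9,1), (9,3)}.
So G has 3 subgroups of order 20.

3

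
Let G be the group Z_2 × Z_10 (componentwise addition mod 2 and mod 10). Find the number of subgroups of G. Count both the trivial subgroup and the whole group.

10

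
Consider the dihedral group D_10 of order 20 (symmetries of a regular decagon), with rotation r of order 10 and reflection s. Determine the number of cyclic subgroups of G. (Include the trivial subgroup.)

14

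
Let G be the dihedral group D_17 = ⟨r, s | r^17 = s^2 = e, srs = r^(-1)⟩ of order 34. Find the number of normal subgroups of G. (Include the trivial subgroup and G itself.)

3

G has 20 subgroups. Checking conjugation-invariance by order — order 1: 1/1 normal; order 2: 0/17 normal; order 17: 1/1 normal; order 34: 1/1 normal.
Total normal subgroups: 3.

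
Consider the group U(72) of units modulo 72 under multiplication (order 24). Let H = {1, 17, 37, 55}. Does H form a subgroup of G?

Closure fails: 37 · 17 = 53 ∉ H. So H is not a subgroup.

No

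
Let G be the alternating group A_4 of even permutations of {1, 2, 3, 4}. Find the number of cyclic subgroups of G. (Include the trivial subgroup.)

A cyclic subgroup of order d is generated by each of its φ(d) elements of order d, so the cyclic subgroups of order d number (#elements of order d)/φ(d).
Cyclic subgroups by order — order 1: 1; order 2: 3; order 3: 4.
Total: 8.

8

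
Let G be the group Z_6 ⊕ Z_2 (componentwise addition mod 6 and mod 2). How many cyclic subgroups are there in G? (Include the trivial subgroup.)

Each element a generates a cyclic subgroup ⟨a⟩; distinct elements may generate the same one (a cyclic group of order d has φ(d) generators).
Cyclic subgroups by order — order 1: 1; order 2: 3; order 3: 1; order 6: 3.
Total: 8.

8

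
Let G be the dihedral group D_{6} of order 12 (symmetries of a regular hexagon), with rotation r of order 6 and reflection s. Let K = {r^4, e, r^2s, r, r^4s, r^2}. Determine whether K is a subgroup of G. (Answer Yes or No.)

No

r ∈ K but its inverse r^5 ∉ K, so K is not a subgroup.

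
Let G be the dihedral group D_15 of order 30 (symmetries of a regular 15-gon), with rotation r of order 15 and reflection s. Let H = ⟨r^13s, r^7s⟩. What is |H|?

10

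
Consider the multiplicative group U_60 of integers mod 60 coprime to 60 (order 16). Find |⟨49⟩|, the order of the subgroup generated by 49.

2

Compute successive powers of 49 mod 60: 49, 1; 49^2 ≡ 1 (mod 60).
So |⟨49⟩| = 2.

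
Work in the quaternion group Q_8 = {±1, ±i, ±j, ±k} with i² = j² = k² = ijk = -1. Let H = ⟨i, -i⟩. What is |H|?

4

|⟨i⟩| = 4 and |⟨-i⟩| = 4, so |H| is a multiple of lcm(4, 4) = 4 and divides |G| = 8.
Closing under the operation: H = {1, -1, i, -i}, so |H| = 4.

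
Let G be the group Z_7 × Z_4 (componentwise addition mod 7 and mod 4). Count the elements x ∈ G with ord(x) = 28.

An element (a,b) has order lcm(ord(a), ord(b)); count pairs with lcm equal to 28.
Enumerating gives 12 such elements.

12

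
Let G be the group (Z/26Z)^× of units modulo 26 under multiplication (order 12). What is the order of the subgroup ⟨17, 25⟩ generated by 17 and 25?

|⟨17⟩| = 6 and |⟨25⟩| = 2, so |H| is a multiple of lcm(6, 2) = 6 and divides |G| = 12.
Closing under the operation: H = {1, 3, 9, 17, 23, 25}, so |H| = 6.

6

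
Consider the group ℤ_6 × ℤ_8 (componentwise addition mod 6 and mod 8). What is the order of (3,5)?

The order of (3,5) in Z_6 × Z_8 is lcm(ord(3) in Z_6, ord(5) in Z_8).
ord(3) = 2 and ord(5) = 8, so |⟨(3,5)⟩| = lcm(2, 8) = 8.

8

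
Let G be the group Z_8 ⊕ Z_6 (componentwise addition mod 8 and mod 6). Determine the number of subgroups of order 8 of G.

|G| = 48 and 8 | 48, so subgroups of order 8 are possible by Lagrange.
The subgroups of order 8 are: {(0,0), (0,3), (2,0), (2,3), (4,0), (4,3), (6,0), (6,3)}; {(0,0), (1,0), (2,0), (3,0), (4,0), (5,0), (6,0), (7,0)}; {(0,0), (1,3), (2,0), (3,3), (4,0), (5,3), (6,0), (7,3)}.
So G has 3 subgroups of order 8.

3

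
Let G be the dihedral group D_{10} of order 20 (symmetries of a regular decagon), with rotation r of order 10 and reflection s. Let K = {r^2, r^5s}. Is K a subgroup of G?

The identity e ∉ K, so K is not a subgroup.

No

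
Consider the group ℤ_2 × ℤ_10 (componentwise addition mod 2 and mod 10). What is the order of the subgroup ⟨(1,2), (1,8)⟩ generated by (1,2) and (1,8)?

10

|⟨(1,2)⟩| = 10 and |⟨(1,8)⟩| = 10, so |H| is a multiple of lcm(10, 10) = 10 and divides |G| = 20.
Closing under the operation: H = {(0,0), (0,2), (0,4), (0,6), (0,8), (1,0), (1,2), (1,4), (1,6), (1,8)}, so |H| = 10.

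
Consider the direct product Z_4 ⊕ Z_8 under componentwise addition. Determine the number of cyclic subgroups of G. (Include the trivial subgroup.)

A cyclic subgroup of order d is generated by each of its φ(d) elements of order d, so the cyclic subgroups of order d number (#elements of order d)/φ(d).
Cyclic subgroups by order — order 1: 1; order 2: 3; order 4: 6; order 8: 4.
Total: 14.

14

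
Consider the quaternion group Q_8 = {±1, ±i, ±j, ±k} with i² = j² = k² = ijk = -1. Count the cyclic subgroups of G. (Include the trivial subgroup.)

Each element a generates a cyclic subgroup ⟨a⟩; distinct elements may generate the same one (a cyclic group of order d has φ(d) generators).
Cyclic subgroups by order — order 1: 1; order 2: 1; order 4: 3.
Total: 5.

5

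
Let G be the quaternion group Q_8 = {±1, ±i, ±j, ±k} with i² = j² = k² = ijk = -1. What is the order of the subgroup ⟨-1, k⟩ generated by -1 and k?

|⟨-1⟩| = 2 and |⟨k⟩| = 4, so |H| is a multiple of lcm(2, 4) = 4 and divides |G| = 8.
Closing under the operation: H = {1, -1, k, -k}, so |H| = 4.

4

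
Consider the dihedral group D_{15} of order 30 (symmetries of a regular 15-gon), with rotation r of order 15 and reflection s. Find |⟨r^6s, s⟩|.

10

|⟨r^6s⟩| = 2 and |⟨s⟩| = 2, so |H| is a multiple of lcm(2, 2) = 2 and divides |G| = 30.
Closing under the operation: H = {e, r^3, r^6, r^9, r^12, s, r^3s, r^6s, r^9s, r^12s}, so |H| = 10.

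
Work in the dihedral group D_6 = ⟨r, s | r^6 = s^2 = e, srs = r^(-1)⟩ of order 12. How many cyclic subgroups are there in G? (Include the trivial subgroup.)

A cyclic subgroup of order d is generated by each of its φ(d) elements of order d, so the cyclic subgroups of order d number (#elements of order d)/φ(d).
Cyclic subgroups by order — order 1: 1; order 2: 7; order 3: 1; order 6: 1.
Total: 10.

10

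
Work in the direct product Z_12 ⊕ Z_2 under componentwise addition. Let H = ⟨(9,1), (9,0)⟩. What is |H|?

8

|⟨(9,1)⟩| = 4 and |⟨(9,0)⟩| = 4, so |H| is a multiple of lcm(4, 4) = 4 and divides |G| = 24.
Closing under the operation: H = {(0,0), (0,1), (3,0), (3,1), (6,0), (6,1), (9,0), (9,1)}, so |H| = 8.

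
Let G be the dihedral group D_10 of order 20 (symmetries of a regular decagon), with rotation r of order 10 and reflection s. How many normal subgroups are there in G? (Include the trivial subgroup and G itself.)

G has 22 subgroups. Checking conjugation-invariance by order — order 1: 1/1 normal; order 2: 1/11 normal; order 4: 0/5 normal; order 5: 1/1 normal; order 10: 3/3 normal; order 20: 1/1 normal.
Total normal subgroups: 7.

7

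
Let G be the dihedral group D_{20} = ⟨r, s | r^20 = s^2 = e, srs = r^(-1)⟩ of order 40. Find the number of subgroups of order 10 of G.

5

|G| = 40 and 10 | 40, so subgroups of order 10 are possible by Lagrange.
The subgroups of order 10 are: {e, r^2, r^4, r^6, r^8, r^10, r^12, r^14, r^16, r^18}; {e, r^4, r^8, r^12, r^16, r^2s, r^6s, r^10s, r^14s, r^18s}; {e, r^4, r^8, r^12, r^16, r^3s, r^7s, r^11s, r^15s, r^19s}; {e, r^4, r^8, r^12, r^16, s, r^4s, r^8s, r^12s, r^16s}; … (5 in all).
So G has 5 subgroups of order 10.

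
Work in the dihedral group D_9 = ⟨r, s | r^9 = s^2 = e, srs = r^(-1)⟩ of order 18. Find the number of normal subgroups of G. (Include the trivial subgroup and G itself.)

G has 16 subgroups. Checking conjugation-invariance by order — order 1: 1/1 normal; order 2: 0/9 normal; order 3: 1/1 normal; order 6: 0/3 normal; order 9: 1/1 normal; order 18: 1/1 normal.
Total normal subgroups: 4.

4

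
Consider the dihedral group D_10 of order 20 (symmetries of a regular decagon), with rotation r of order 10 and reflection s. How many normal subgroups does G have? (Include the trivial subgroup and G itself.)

G has 22 subgroups. Checking conjugation-invariance by order — order 1: 1/1 normal; order 2: 1/11 normal; order 4: 0/5 normal; order 5: 1/1 normal; order 10: 3/3 normal; order 20: 1/1 normal.
Total normal subgroups: 7.

7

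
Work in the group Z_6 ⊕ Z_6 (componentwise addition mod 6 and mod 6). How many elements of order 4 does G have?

0

An element (a,b) has order lcm(ord(a), ord(b)); count pairs with lcm equal to 4.
Enumerating gives 0 such elements.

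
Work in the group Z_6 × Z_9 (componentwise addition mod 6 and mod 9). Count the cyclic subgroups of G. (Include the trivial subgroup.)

16

A cyclic subgroup of order d is generated by each of its φ(d) elements of order d, so the cyclic subgroups of order d number (#elements of order d)/φ(d).
Cyclic subgroups by order — order 1: 1; order 2: 1; order 3: 4; order 6: 4; order 9: 3; order 18: 3.
Total: 16.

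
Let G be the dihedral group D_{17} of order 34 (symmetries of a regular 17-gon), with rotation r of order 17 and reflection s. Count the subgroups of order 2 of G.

|G| = 34 and 2 | 34, so subgroups of order 2 are possible by Lagrange.
The subgroups of order 2 are: {e, r^10s}; {e, r^11s}; {e, r^12s}; {e, r^13s}; … (17 in all).
So G has 17 subgroups of order 2.

17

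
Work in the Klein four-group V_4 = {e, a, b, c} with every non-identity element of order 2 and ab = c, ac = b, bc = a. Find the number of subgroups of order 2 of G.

3

|G| = 4 and 2 | 4, so subgroups of order 2 are possible by Lagrange.
The subgroups of order 2 are: {e, a}; {e, b}; {e, c}.
So G has 3 subgroups of order 2.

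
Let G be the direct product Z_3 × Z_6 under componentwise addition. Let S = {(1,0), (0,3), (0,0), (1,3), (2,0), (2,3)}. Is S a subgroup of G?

Yes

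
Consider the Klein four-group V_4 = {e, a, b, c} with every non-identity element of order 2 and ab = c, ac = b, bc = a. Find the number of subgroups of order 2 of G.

3

|G| = 4 and 2 | 4, so subgroups of order 2 are possible by Lagrange.
The subgroups of order 2 are: {e, a}; {e, b}; {e, c}.
So G has 3 subgroups of order 2.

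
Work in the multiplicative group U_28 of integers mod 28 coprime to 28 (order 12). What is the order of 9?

3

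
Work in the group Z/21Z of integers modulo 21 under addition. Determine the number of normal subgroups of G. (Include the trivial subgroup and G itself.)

4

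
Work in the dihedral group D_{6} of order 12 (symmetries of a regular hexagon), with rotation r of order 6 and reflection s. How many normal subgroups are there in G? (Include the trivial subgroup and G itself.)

7

G has 16 subgroups. Checking conjugation-invariance by order — order 1: 1/1 normal; order 2: 1/7 normal; order 3: 1/1 normal; order 4: 0/3 normal; order 6: 3/3 normal; order 12: 1/1 normal.
Total normal subgroups: 7.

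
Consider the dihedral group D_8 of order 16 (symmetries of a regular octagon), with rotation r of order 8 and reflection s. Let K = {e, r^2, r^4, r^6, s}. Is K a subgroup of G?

No

|K| = 5 does not divide |G| = 16, so by Lagrange K is not a subgroup.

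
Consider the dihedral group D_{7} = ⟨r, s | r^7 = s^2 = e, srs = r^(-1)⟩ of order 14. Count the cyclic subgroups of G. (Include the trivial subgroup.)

Group the elements of G by the cyclic subgroup they generate; each cyclic subgroup of order d accounts for φ(d) elements.
Cyclic subgroups by order — order 1: 1; order 2: 7; order 7: 1.
Total: 9.

9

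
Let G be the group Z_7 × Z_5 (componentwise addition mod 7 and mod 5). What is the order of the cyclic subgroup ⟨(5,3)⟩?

35

The order of (5,3) in Z_7 × Z_5 is lcm(ord(5) in Z_7, ord(3) in Z_5).
ord(5) = 7 and ord(3) = 5, so |⟨(5,3)⟩| = lcm(7, 5) = 35.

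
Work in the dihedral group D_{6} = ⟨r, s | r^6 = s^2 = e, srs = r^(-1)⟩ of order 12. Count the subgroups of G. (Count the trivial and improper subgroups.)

16

|G| = 12, so by Lagrange every subgroup order divides 12. Divisors: 1, 2, 3, 4, 6, 12.
Subgroups by order — order 1: 1; order 2: 7; order 3: 1; order 4: 3; order 6: 3; order 12: 1.
Total: 1 + 7 + 1 + 3 + 3 + 1 = 16.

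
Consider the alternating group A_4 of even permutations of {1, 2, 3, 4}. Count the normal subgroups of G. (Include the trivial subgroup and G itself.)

3

G has 10 subgroups. Checking conjugation-invariance by order — order 1: 1/1 normal; order 2: 0/3 normal; order 3: 0/4 normal; order 4: 1/1 normal; order 12: 1/1 normal.
Total normal subgroups: 3.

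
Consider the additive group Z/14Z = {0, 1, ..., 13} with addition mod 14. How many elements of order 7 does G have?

6

In a cyclic group of order 14, the number of elements of order d (for d | 14) is φ(d).
φ(7) = 6.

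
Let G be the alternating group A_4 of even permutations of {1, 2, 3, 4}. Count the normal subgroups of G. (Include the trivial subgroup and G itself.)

G has 10 subgroups. Checking conjugation-invariance by order — order 1: 1/1 normal; order 2: 0/3 normal; order 3: 0/4 normal; order 4: 1/1 normal; order 12: 1/1 normal.
Total normal subgroups: 3.

3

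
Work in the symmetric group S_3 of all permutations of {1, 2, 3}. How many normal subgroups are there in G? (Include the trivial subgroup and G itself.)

3

G has 6 subgroups. Checking conjugation-invariance by order — order 1: 1/1 normal; order 2: 0/3 normal; order 3: 1/1 normal; order 6: 1/1 normal.
Total normal subgroups: 3.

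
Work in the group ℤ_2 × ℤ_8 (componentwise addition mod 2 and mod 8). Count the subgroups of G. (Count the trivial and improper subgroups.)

|G| = 16, so by Lagrange every subgroup order divides 16. Divisors: 1, 2, 4, 8, 16.
Subgroups by order — order 1: 1; order 2: 3; order 4: 3; order 8: 3; order 16: 1.
Total: 1 + 3 + 3 + 3 + 1 = 11.

11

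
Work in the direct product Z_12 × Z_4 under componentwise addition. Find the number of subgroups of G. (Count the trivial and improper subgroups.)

|G| = 48, so by Lagrange every subgroup order divides 48. Divisors: 1, 2, 3, 4, 6, 8, 12, 16, 24, 48.
Subgroups by order — order 1: 1; order 2: 3; order 3: 1; order 4: 7; order 6: 3; order 8: 3; order 12: 7; order 16: 1; order 24: 3; order 48: 1.
Total: 1 + 3 + 1 + 7 + 3 + 3 + 7 + 1 + 3 + 1 = 30.

30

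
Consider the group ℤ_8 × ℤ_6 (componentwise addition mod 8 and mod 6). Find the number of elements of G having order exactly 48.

0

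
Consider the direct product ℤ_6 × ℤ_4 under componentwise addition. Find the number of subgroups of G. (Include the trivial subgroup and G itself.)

|G| = 24, so by Lagrange every subgroup order divides 24. Divisors: 1, 2, 3, 4, 6, 8, 12, 24.
Subgroups by order — order 1: 1; order 2: 3; order 3: 1; order 4: 3; order 6: 3; order 8: 1; order 12: 3; order 24: 1.
Total: 1 + 3 + 1 + 3 + 3 + 1 + 3 + 1 = 16.

16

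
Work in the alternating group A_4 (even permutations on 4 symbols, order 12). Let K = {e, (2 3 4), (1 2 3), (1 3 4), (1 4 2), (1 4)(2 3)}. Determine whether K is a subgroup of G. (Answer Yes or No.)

No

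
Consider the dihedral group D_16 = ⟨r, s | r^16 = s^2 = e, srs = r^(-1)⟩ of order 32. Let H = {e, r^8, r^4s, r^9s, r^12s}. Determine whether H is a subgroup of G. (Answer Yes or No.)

|H| = 5 does not divide |G| = 32, so by Lagrange H is not a subgroup.

No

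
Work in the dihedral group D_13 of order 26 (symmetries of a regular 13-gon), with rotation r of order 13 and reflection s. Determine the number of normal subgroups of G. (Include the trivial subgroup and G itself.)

3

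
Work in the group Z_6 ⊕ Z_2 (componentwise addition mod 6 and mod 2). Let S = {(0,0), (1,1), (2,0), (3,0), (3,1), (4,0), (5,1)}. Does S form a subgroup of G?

No

|S| = 7 does not divide |G| = 12, so by Lagrange S is not a subgroup.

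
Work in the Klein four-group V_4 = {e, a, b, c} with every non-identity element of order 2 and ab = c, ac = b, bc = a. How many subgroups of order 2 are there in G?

3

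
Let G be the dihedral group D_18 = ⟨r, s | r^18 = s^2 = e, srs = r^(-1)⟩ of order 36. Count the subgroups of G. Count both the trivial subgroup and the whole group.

45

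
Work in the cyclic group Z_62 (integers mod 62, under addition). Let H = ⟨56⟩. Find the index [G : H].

2

|⟨56⟩| = 31 and |G| = 62.
By Lagrange, [G : H] = |G|/|H| = 62/31 = 2.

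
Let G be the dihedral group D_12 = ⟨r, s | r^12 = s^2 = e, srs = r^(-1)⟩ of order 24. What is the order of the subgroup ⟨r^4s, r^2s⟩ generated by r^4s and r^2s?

12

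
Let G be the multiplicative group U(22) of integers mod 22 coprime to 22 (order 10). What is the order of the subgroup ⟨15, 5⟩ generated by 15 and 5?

5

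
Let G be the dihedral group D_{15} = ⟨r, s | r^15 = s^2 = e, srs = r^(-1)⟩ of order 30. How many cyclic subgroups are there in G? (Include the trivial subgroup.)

A cyclic subgroup of order d is generated by each of its φ(d) elements of order d, so the cyclic subgroups of order d number (#elements of order d)/φ(d).
Cyclic subgroups by order — order 1: 1; order 2: 15; order 3: 1; order 5: 1; order 15: 1.
Total: 19.

19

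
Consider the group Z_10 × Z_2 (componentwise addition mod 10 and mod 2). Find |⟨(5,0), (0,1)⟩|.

|⟨(5,0)⟩| = 2 and |⟨(0,1)⟩| = 2, so |H| is a multiple of lcm(2, 2) = 2 and divides |G| = 20.
Closing under the operation: H = {(0,0), (0,1), (5,0), (5,1)}, so |H| = 4.

4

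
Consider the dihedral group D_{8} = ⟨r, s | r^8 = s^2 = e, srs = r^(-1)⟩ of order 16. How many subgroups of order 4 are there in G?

5

|G| = 16 and 4 | 16, so subgroups of order 4 are possible by Lagrange.
The subgroups of order 4 are: {e, r^2, r^4, r^6}; {e, r^4, r^2s, r^6s}; {e, r^4, r^3s, r^7s}; {e, r^4, s, r^4s}; … (5 in all).
So G has 5 subgroups of order 4.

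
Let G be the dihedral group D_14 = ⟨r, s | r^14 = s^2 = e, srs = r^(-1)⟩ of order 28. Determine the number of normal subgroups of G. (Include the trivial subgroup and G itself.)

7

G has 28 subgroups. Checking conjugation-invariance by order — order 1: 1/1 normal; order 2: 1/15 normal; order 4: 0/7 normal; order 7: 1/1 normal; order 14: 3/3 normal; order 28: 1/1 normal.
Total normal subgroups: 7.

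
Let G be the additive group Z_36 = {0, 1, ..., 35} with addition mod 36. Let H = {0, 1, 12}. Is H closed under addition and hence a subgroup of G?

No

1 ∈ H but its inverse 35 ∉ H, so H is not a subgroup.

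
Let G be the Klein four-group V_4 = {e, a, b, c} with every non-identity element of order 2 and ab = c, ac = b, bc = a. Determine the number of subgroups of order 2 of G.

|G| = 4 and 2 | 4, so subgroups of order 2 are possible by Lagrange.
The subgroups of order 2 are: {e, a}; {e, b}; {e, c}.
So G has 3 subgroups of order 2.

3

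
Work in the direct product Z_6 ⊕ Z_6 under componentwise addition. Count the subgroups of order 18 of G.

|G| = 36 and 18 | 36, so subgroups of order 18 are possible by Lagrange.
The subgroups of order 18 are: {(0,0), (0,1), (0,2), (0,3), (0,4), (0,5), (2,0), (2,1), (2,2), (2,3), (2,4), (2,5), (4,0), (4,1), (4,2), (4,3), (4,4), (4,5)}; {(0,0), (0,2), (0,4), (1,0), (1,2), (1,4), (2,0), (2,2), (2,4), (3,0), (3,2), (3,4), (4,0), (4,2), (4,4), (5,0), (5,2), (5,4)}; {(0,0), (0,2), (0,4), (1,1), (1,3), (1,5), (2,0), (2,2), (2,4), (3,1), (3,3), (3,5), (4,0), (4,2), (4,4), (5,1), (5,3), (5,5)}.
So G has 3 subgroups of order 18.

3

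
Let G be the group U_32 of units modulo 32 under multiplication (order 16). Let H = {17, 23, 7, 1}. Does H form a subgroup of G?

Yes

|H| = 4 divides |G| = 16, consistent with Lagrange.
H contains the identity, every element's inverse is in H, and H is closed under ·: it is a subgroup.
In fact H = ⟨23⟩.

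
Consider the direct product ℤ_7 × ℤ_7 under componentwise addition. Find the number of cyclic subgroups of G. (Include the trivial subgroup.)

Each element a generates a cyclic subgroup ⟨a⟩; distinct elements may generate the same one (a cyclic group of order d has φ(d) generators).
Cyclic subgroups by order — order 1: 1; order 7: 8.
Total: 9.

9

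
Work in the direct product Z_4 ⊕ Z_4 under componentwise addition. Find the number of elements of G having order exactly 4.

12

An element (a,b) has order lcm(ord(a), ord(b)); count pairs with lcm equal to 4.
Enumerating gives 12 such elements.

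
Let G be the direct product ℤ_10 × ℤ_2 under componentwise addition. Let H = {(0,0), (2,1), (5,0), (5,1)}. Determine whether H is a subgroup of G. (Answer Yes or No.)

No

(2,1) ∈ H but its inverse (8,1) ∉ H, so H is not a subgroup.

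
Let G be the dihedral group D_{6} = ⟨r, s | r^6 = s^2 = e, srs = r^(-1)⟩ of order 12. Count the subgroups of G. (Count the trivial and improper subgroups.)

|G| = 12, so by Lagrange every subgroup order divides 12. Divisors: 1, 2, 3, 4, 6, 12.
Subgroups by order — order 1: 1; order 2: 7; order 3: 1; order 4: 3; order 6: 3; order 12: 1.
Total: 1 + 7 + 1 + 3 + 3 + 1 = 16.

16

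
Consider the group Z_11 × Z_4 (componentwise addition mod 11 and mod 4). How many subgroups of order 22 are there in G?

1

|G| = 44 and 22 | 44, so subgroups of order 22 are possible by Lagrange.
The subgroups of order 22 are: {(0,0), (0,2), (1,0), (1,2), (2,0), (2,2), (3,0), (3,2), (4,0), (4,2), (5,0), (5,2), (6,0), (6,2), (7,0), (7,2), (8,0), (8,2), (9,0), (9,2), (10,0), (10,2)}.
So G has 1 subgroup of order 22.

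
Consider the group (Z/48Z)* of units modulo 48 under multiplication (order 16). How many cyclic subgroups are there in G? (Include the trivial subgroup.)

Each element a generates a cyclic subgroup ⟨a⟩; distinct elements may generate the same one (a cyclic group of order d has φ(d) generators).
Cyclic subgroups by order — order 1: 1; order 2: 7; order 4: 4.
Total: 12.

12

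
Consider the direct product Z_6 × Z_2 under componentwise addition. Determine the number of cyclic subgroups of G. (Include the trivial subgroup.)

Each element a generates a cyclic subgroup ⟨a⟩; distinct elements may generate the same one (a cyclic group of order d has φ(d) generators).
Cyclic subgroups by order — order 1: 1; order 2: 3; order 3: 1; order 6: 3.
Total: 8.

8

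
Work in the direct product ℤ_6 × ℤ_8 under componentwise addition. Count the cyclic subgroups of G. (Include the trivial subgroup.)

Each element a generates a cyclic subgroup ⟨a⟩; distinct elements may generate the same one (a cyclic group of order d has φ(d) generators).
Cyclic subgroups by order — order 1: 1; order 2: 3; order 3: 1; order 4: 2; order 6: 3; order 8: 2; order 12: 2; order 24: 2.
Total: 16.

16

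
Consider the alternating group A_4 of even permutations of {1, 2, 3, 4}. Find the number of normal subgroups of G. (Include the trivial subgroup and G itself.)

G has 10 subgroups. Checking conjugation-invariance by order — order 1: 1/1 normal; order 2: 0/3 normal; order 3: 0/4 normal; order 4: 1/1 normal; order 12: 1/1 normal.
Total normal subgroups: 3.

3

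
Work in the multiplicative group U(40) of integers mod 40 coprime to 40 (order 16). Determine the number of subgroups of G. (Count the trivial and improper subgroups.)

27

|G| = 16, so by Lagrange every subgroup order divides 16. Divisors: 1, 2, 4, 8, 16.
Subgroups by order — order 1: 1; order 2: 7; order 4: 11; order 8: 7; order 16: 1.
Total: 1 + 7 + 11 + 7 + 1 = 27.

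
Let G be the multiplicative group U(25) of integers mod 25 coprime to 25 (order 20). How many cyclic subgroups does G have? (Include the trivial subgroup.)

6

A cyclic subgroup of order d is generated by each of its φ(d) elements of order d, so the cyclic subgroups of order d number (#elements of order d)/φ(d).
Cyclic subgroups by order — order 1: 1; order 2: 1; order 4: 1; order 5: 1; order 10: 1; order 20: 1.
Total: 6.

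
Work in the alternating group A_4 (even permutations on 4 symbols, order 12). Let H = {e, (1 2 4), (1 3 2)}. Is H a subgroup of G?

No

(1 3 2) ∈ H but its inverse (1 2 3) ∉ H, so H is not a subgroup.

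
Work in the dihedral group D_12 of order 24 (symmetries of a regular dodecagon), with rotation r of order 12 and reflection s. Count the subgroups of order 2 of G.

|G| = 24 and 2 | 24, so subgroups of order 2 are possible by Lagrange.
The subgroups of order 2 are: {e, r^10s}; {e, r^11s}; {e, r^2s}; {e, r^3s}; … (13 in all).
So G has 13 subgroups of order 2.

13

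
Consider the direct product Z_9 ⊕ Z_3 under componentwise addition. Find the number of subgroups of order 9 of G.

4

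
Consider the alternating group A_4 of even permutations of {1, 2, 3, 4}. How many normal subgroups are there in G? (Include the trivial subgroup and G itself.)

G has 10 subgroups. Checking conjugation-invariance by order — order 1: 1/1 normal; order 2: 0/3 normal; order 3: 0/4 normal; order 4: 1/1 normal; order 12: 1/1 normal.
Total normal subgroups: 3.

3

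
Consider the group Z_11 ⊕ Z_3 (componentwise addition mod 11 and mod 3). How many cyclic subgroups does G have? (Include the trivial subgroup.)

Each element a generates a cyclic subgroup ⟨a⟩; distinct elements may generate the same one (a cyclic group of order d has φ(d) generators).
Cyclic subgroups by order — order 1: 1; order 3: 1; order 11: 1; order 33: 1.
Total: 4.

4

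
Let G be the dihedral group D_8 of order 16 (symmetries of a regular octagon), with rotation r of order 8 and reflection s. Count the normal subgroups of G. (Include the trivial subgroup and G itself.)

G has 19 subgroups. Checking conjugation-invariance by order — order 1: 1/1 normal; order 2: 1/9 normal; order 4: 1/5 normal; order 8: 3/3 normal; order 16: 1/1 normal.
Total normal subgroups: 7.

7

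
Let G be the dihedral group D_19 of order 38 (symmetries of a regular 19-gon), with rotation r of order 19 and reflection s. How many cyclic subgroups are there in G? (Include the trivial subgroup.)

Each element a generates a cyclic subgroup ⟨a⟩; distinct elements may generate the same one (a cyclic group of order d has φ(d) generators).
Cyclic subgroups by order — order 1: 1; order 2: 19; order 19: 1.
Total: 21.

21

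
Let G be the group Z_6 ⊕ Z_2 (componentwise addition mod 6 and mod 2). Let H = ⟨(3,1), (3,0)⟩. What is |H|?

|⟨(3,1)⟩| = 2 and |⟨(3,0)⟩| = 2, so |H| is a multiple of lcm(2, 2) = 2 and divides |G| = 12.
Closing under the operation: H = {(0,0), (0,1), (3,0), (3,1)}, so |H| = 4.

4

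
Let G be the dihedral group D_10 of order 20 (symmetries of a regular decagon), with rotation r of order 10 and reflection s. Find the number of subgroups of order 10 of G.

3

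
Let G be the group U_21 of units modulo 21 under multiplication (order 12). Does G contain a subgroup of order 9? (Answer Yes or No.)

No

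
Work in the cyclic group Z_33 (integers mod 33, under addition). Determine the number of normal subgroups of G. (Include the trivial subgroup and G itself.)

G is abelian, so every subgroup is normal.
G has 4 subgroups in total, hence 4 normal subgroups.

4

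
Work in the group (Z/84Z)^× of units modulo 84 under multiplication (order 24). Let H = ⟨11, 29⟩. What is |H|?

12

|⟨11⟩| = 6 and |⟨29⟩| = 2, so |H| is a multiple of lcm(6, 2) = 6 and divides |G| = 24.
Closing under the operation: H = {1, 11, 23, 25, 29, 37, 43, 53, 65, 67, 71, 79}, so |H| = 12.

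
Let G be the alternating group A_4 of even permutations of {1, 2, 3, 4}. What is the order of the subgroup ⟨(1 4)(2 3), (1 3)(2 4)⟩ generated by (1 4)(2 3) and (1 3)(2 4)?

|⟨(1 4)(2 3)⟩| = 2 and |⟨(1 3)(2 4)⟩| = 2, so |H| is a multiple of lcm(2, 2) = 2 and divides |G| = 12.
Closing under the operation: H = {e, (1 2)(3 4), (1 3)(2 4), (1 4)(2 3)}, so |H| = 4.

4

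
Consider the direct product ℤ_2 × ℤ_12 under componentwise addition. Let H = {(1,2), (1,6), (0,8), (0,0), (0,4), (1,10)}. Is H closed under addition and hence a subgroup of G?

|H| = 6 divides |G| = 24, consistent with Lagrange.
H contains the identity, every element's inverse is in H, and H is closed under +: it is a subgroup.
In fact H = ⟨(1,2)⟩.

Yes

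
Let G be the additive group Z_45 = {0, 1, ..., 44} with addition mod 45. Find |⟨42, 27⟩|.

15

|⟨42⟩| = 15 and |⟨27⟩| = 5, so |H| is a multiple of lcm(15, 5) = 15 and divides |G| = 45.
Closing under the operation: H = {0, 3, 6, 9, 12, 15, 18, 21, 24, 27, 30, 33, 36, 39, 42}, so |H| = 15.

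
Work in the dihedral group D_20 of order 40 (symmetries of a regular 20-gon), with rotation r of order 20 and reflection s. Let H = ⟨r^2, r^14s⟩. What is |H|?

20

|⟨r^2⟩| = 10 and |⟨r^14s⟩| = 2, so |H| is a multiple of lcm(10, 2) = 10 and divides |G| = 40.
Closing under the operation: H = {e, r^2, r^4, r^6, r^8, r^10, r^12, r^14, r^16, r^18, s, r^2s, r^4s, r^6s, r^8s, r^10s, r^12s, r^14s, r^16s, r^18s}, so |H| = 20.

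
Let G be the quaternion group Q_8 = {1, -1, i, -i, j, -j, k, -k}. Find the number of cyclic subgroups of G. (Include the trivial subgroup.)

5

Each element a generates a cyclic subgroup ⟨a⟩; distinct elements may generate the same one (a cyclic group of order d has φ(d) generators).
Cyclic subgroups by order — order 1: 1; order 2: 1; order 4: 3.
Total: 5.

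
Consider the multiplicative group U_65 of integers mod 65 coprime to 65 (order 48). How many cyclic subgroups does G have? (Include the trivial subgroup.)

A cyclic subgroup of order d is generated by each of its φ(d) elements of order d, so the cyclic subgroups of order d number (#elements of order d)/φ(d).
Cyclic subgroups by order — order 1: 1; order 2: 3; order 3: 1; order 4: 6; order 6: 3; order 12: 6.
Total: 20.

20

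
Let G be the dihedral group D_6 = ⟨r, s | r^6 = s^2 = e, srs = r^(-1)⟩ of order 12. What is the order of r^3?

2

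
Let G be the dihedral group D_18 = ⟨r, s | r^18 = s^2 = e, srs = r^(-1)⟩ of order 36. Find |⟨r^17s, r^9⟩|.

|⟨r^17s⟩| = 2 and |⟨r^9⟩| = 2, so |H| is a multiple of lcm(2, 2) = 2 and divides |G| = 36.
Closing under the operation: H = {e, r^9, r^8s, r^17s}, so |H| = 4.

4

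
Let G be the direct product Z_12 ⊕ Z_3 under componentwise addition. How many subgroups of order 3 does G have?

|G| = 36 and 3 | 36, so subgroups of order 3 are possible by Lagrange.
The subgroups of order 3 are: {(0,0), (0,1), (0,2)}; {(0,0), (4,0), (8,0)}; {(0,0), (4,1), (8,2)}; {(0,0), (4,2), (8,1)}.
So G has 4 subgroups of order 3.

4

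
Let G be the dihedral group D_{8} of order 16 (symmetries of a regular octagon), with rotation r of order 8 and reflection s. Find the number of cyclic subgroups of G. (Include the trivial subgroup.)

Group the elements of G by the cyclic subgroup they generate; each cyclic subgroup of order d accounts for φ(d) elements.
Cyclic subgroups by order — order 1: 1; order 2: 9; order 4: 1; order 8: 1.
Total: 12.

12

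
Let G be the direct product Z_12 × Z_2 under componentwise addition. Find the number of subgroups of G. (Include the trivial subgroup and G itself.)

16

|G| = 24, so by Lagrange every subgroup order divides 24. Divisors: 1, 2, 3, 4, 6, 8, 12, 24.
Subgroups by order — order 1: 1; order 2: 3; order 3: 1; order 4: 3; order 6: 3; order 8: 1; order 12: 3; order 24: 1.
Total: 1 + 3 + 1 + 3 + 3 + 1 + 3 + 1 = 16.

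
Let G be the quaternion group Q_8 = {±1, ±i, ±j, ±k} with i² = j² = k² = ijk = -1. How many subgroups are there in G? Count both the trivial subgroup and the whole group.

|G| = 8, so by Lagrange every subgroup order divides 8. Divisors: 1, 2, 4, 8.
Subgroups by order — order 1: 1; order 2: 1; order 4: 3; order 8: 1.
Total: 1 + 1 + 3 + 1 = 6.

6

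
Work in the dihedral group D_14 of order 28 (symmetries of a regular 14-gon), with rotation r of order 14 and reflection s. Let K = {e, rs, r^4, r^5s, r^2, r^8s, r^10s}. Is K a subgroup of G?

r^4 ∈ K but its inverse r^10 ∉ K, so K is not a subgroup.

No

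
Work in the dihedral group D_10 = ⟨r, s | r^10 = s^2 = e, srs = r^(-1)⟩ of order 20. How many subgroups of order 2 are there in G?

|G| = 20 and 2 | 20, so subgroups of order 2 are possible by Lagrange.
The subgroups of order 2 are: {e, r^2s}; {e, r^3s}; {e, r^4s}; {e, r^5}; … (11 in all).
So G has 11 subgroups of order 2.

11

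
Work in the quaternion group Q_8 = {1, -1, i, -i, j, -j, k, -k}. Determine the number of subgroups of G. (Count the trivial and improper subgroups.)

|G| = 8, so by Lagrange every subgroup order divides 8. Divisors: 1, 2, 4, 8.
Subgroups by order — order 1: 1; order 2: 1; order 4: 3; order 8: 1.
Total: 1 + 1 + 3 + 1 = 6.

6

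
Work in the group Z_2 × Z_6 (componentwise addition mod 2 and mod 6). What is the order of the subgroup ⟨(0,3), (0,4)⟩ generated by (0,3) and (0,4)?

6

|⟨(0,3)⟩| = 2 and |⟨(0,4)⟩| = 3, so |H| is a multiple of lcm(2, 3) = 6 and divides |G| = 12.
Closing under the operation: H = {(0,0), (0,1), (0,2), (0,3), (0,4), (0,5)}, so |H| = 6.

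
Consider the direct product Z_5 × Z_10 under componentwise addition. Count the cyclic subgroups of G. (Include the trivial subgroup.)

A cyclic subgroup of order d is generated by each of its φ(d) elements of order d, so the cyclic subgroups of order d number (#elements of order d)/φ(d).
Cyclic subgroups by order — order 1: 1; order 2: 1; order 5: 6; order 10: 6.
Total: 14.

14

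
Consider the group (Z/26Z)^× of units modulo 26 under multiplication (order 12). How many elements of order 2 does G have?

1

The elements of order 2 are: 25.
That's 1.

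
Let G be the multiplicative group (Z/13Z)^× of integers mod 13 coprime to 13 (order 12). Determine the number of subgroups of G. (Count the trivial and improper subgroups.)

|G| = 12, so by Lagrange every subgroup order divides 12. Divisors: 1, 2, 3, 4, 6, 12.
Subgroups by order — order 1: 1; order 2: 1; order 3: 1; order 4: 1; order 6: 1; order 12: 1.
Total: 1 + 1 + 1 + 1 + 1 + 1 = 6.

6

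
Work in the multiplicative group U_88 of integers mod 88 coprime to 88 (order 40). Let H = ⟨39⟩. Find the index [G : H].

4

|⟨39⟩| = 10 and |G| = 40.
By Lagrange, [G : H] = |G|/|H| = 40/10 = 4.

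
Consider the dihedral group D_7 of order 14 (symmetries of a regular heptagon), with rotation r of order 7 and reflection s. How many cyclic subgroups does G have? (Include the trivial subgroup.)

Each element a generates a cyclic subgroup ⟨a⟩; distinct elements may generate the same one (a cyclic group of order d has φ(d) generators).
Cyclic subgroups by order — order 1: 1; order 2: 7; order 7: 1.
Total: 9.

9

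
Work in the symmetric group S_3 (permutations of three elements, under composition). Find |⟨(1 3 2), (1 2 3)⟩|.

3

|⟨(1 3 2)⟩| = 3 and |⟨(1 2 3)⟩| = 3, so |H| is a multiple of lcm(3, 3) = 3 and divides |G| = 6.
Closing under the operation: H = {e, (1 2 3), (1 3 2)}, so |H| = 3.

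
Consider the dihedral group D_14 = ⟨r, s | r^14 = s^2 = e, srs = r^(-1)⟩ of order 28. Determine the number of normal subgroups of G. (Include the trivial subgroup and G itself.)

G has 28 subgroups. Checking conjugation-invariance by order — order 1: 1/1 normal; order 2: 1/15 normal; order 4: 0/7 normal; order 7: 1/1 normal; order 14: 3/3 normal; order 28: 1/1 normal.
Total normal subgroups: 7.

7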